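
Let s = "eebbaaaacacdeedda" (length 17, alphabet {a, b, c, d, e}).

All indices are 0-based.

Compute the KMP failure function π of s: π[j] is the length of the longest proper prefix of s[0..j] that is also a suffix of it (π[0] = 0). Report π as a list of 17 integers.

π[0] = 0
j=1 s[j]='e': π[1]=1 (border 'e')
j=2 s[j]='b': k: 1→0; π[2]=0 (border '')
j=3 s[j]='b': π[3]=0 (border '')
j=4 s[j]='a': π[4]=0 (border '')
j=5 s[j]='a': π[5]=0 (border '')
j=6 s[j]='a': π[6]=0 (border '')
j=7 s[j]='a': π[7]=0 (border '')
j=8 s[j]='c': π[8]=0 (border '')
j=9 s[j]='a': π[9]=0 (border '')
j=10 s[j]='c': π[10]=0 (border '')
j=11 s[j]='d': π[11]=0 (border '')
j=12 s[j]='e': π[12]=1 (border 'e')
j=13 s[j]='e': π[13]=2 (border 'ee')
j=14 s[j]='d': k: 2→1→0; π[14]=0 (border '')
j=15 s[j]='d': π[15]=0 (border '')
j=16 s[j]='a': π[16]=0 (border '')

[0, 1, 0, 0, 0, 0, 0, 0, 0, 0, 0, 0, 1, 2, 0, 0, 0]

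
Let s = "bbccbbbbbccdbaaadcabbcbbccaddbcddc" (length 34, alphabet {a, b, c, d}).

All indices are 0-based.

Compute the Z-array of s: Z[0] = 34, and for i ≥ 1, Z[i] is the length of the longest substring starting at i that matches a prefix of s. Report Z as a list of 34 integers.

[34, 1, 0, 0, 2, 2, 2, 4, 1, 0, 0, 0, 1, 0, 0, 0, 0, 0, 0, 3, 1, 0, 4, 1, 0, 0, 0, 0, 0, 1, 0, 0, 0, 0]

Z[0]=34
i=1: fresh scan; Z[1]=1 grow→box=[1,2)
i=2: fresh scan; Z[2]=0
i=3: fresh scan; Z[3]=0
i=4: fresh scan; Z[4]=2 grow→box=[4,6)
i=5: min(r-i=1, Z[1]=1)=1; Z[5]=2 grow→box=[5,7)
i=6: min(r-i=1, Z[1]=1)=1; Z[6]=2 grow→box=[6,8)
i=7: min(r-i=1, Z[1]=1)=1; Z[7]=4 grow→box=[7,11)
i=8: min(r-i=3, Z[1]=1)=1; Z[8]=1
i=9: min(r-i=2, Z[2]=0)=0; Z[9]=0
i=10: min(r-i=1, Z[3]=0)=0; Z[10]=0
i=11: fresh scan; Z[11]=0
i=12: fresh scan; Z[12]=1 grow→box=[12,13)
i=13: fresh scan; Z[13]=0
i=14: fresh scan; Z[14]=0
i=15: fresh scan; Z[15]=0
i=16: fresh scan; Z[16]=0
i=17: fresh scan; Z[17]=0
i=18: fresh scan; Z[18]=0
i=19: fresh scan; Z[19]=3 grow→box=[19,22)
i=20: min(r-i=2, Z[1]=1)=1; Z[20]=1
i=21: min(r-i=1, Z[2]=0)=0; Z[21]=0
i=22: fresh scan; Z[22]=4 grow→box=[22,26)
i=23: min(r-i=3, Z[1]=1)=1; Z[23]=1
i=24: min(r-i=2, Z[2]=0)=0; Z[24]=0
i=25: min(r-i=1, Z[3]=0)=0; Z[25]=0
i=26: fresh scan; Z[26]=0
i=27: fresh scan; Z[27]=0
i=28: fresh scan; Z[28]=0
i=29: fresh scan; Z[29]=1 grow→box=[29,30)
i=30: fresh scan; Z[30]=0
i=31: fresh scan; Z[31]=0
i=32: fresh scan; Z[32]=0
i=33: fresh scan; Z[33]=0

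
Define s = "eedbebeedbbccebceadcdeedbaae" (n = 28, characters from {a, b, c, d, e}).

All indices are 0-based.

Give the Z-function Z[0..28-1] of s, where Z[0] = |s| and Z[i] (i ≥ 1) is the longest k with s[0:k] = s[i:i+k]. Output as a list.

Z[0]=28
i=1: i≥r, start 0; Z[1]=1 extend→box=[1,2)
i=2: i≥r, start 0; Z[2]=0
i=3: i≥r, start 0; Z[3]=0
i=4: i≥r, start 0; Z[4]=1 extend→box=[4,5)
i=5: i≥r, start 0; Z[5]=0
i=6: i≥r, start 0; Z[6]=4 extend→box=[6,10)
i=7: min(r-i=3, Z[1]=1)=1; Z[7]=1
i=8: min(r-i=2, Z[2]=0)=0; Z[8]=0
i=9: min(r-i=1, Z[3]=0)=0; Z[9]=0
i=10: i≥r, start 0; Z[10]=0
i=11: i≥r, start 0; Z[11]=0
i=12: i≥r, start 0; Z[12]=0
i=13: i≥r, start 0; Z[13]=1 extend→box=[13,14)
i=14: i≥r, start 0; Z[14]=0
i=15: i≥r, start 0; Z[15]=0
i=16: i≥r, start 0; Z[16]=1 extend→box=[16,17)
i=17: i≥r, start 0; Z[17]=0
i=18: i≥r, start 0; Z[18]=0
i=19: i≥r, start 0; Z[19]=0
i=20: i≥r, start 0; Z[20]=0
i=21: i≥r, start 0; Z[21]=4 extend→box=[21,25)
i=22: min(r-i=3, Z[1]=1)=1; Z[22]=1
i=23: min(r-i=2, Z[2]=0)=0; Z[23]=0
i=24: min(r-i=1, Z[3]=0)=0; Z[24]=0
i=25: i≥r, start 0; Z[25]=0
i=26: i≥r, start 0; Z[26]=0
i=27: i≥r, start 0; Z[27]=1 extend→box=[27,28)

[28, 1, 0, 0, 1, 0, 4, 1, 0, 0, 0, 0, 0, 1, 0, 0, 1, 0, 0, 0, 0, 4, 1, 0, 0, 0, 0, 1]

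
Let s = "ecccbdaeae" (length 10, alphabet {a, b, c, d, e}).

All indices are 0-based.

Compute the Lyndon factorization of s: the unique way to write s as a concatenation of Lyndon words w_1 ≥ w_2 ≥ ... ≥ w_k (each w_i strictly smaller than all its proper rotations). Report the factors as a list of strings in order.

["e", "c", "c", "c", "bd", "ae", "ae"]

emit factor 1: 'e' (i=0, period=1)
emit factor 2: 'c' (i=1, period=1)
emit factor 3: 'c' (i=2, period=1)
emit factor 4: 'c' (i=3, period=1)
emit factor 5: 'bd' (i=4, period=2)
emit factor 6: 'ae' (i=6, period=2)
emit factor 7: 'ae' (i=8, period=2)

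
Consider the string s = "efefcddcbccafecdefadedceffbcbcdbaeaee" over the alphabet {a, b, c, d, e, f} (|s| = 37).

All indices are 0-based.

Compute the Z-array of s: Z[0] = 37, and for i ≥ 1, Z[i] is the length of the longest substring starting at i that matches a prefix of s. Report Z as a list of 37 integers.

[37, 0, 2, 0, 0, 0, 0, 0, 0, 0, 0, 0, 0, 1, 0, 0, 2, 0, 0, 0, 1, 0, 0, 2, 0, 0, 0, 0, 0, 0, 0, 0, 0, 1, 0, 1, 1]

Z[0]=37
i=1: i≥r, start 0; Z[1]=0
i=2: i≥r, start 0; Z[2]=2 scan→box=[2,4)
i=3: min(r-i=1, Z[1]=0)=0; Z[3]=0
i=4: i≥r, start 0; Z[4]=0
i=5: i≥r, start 0; Z[5]=0
i=6: i≥r, start 0; Z[6]=0
i=7: i≥r, start 0; Z[7]=0
i=8: i≥r, start 0; Z[8]=0
i=9: i≥r, start 0; Z[9]=0
i=10: i≥r, start 0; Z[10]=0
i=11: i≥r, start 0; Z[11]=0
i=12: i≥r, start 0; Z[12]=0
i=13: i≥r, start 0; Z[13]=1 scan→box=[13,14)
i=14: i≥r, start 0; Z[14]=0
i=15: i≥r, start 0; Z[15]=0
i=16: i≥r, start 0; Z[16]=2 scan→box=[16,18)
i=17: min(r-i=1, Z[1]=0)=0; Z[17]=0
i=18: i≥r, start 0; Z[18]=0
i=19: i≥r, start 0; Z[19]=0
i=20: i≥r, start 0; Z[20]=1 scan→box=[20,21)
i=21: i≥r, start 0; Z[21]=0
i=22: i≥r, start 0; Z[22]=0
i=23: i≥r, start 0; Z[23]=2 scan→box=[23,25)
i=24: min(r-i=1, Z[1]=0)=0; Z[24]=0
i=25: i≥r, start 0; Z[25]=0
i=26: i≥r, start 0; Z[26]=0
i=27: i≥r, start 0; Z[27]=0
i=28: i≥r, start 0; Z[28]=0
i=29: i≥r, start 0; Z[29]=0
i=30: i≥r, start 0; Z[30]=0
i=31: i≥r, start 0; Z[31]=0
i=32: i≥r, start 0; Z[32]=0
i=33: i≥r, start 0; Z[33]=1 scan→box=[33,34)
i=34: i≥r, start 0; Z[34]=0
i=35: i≥r, start 0; Z[35]=1 scan→box=[35,36)
i=36: i≥r, start 0; Z[36]=1 scan→box=[36,37)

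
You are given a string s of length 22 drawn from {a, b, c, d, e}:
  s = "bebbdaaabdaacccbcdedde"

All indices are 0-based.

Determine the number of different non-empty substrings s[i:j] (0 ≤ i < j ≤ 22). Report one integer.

sorted suffixes:
  #0 SA[0]=5  'aaabdaacccbcdedde'
  #1 SA[1]=6  'aabdaacccbcdedde'
  #2 SA[2]=10  'aacccbcdedde'
  #3 SA[3]=7  'abdaacccbcdedde'
  #4 SA[4]=11  'acccbcdedde'
  #5 SA[5]=2  'bbdaaabdaacccbcdedde'
  #6 SA[6]=15  'bcdedde'
  #7 SA[7]=3  'bdaaabdaacccbcdedde'
  #8 SA[8]=8  'bdaacccbcdedde'
  #9 SA[9]=0  'bebbdaaabdaacccbcdedde'
  #10 SA[10]=14  'cbcdedde'
  #11 SA[11]=13  'ccbcdedde'
  #12 SA[12]=12  'cccbcdedde'
  #13 SA[13]=16  'cdedde'
  #14 SA[14]=4  'daaabdaacccbcdedde'
  #15 SA[15]=9  'daacccbcdedde'
  #16 SA[16]=19  'dde'
  #17 SA[17]=20  'de'
  #18 SA[18]=17  'dedde'
  #19 SA[19]=21  'e'
  #20 SA[20]=1  'ebbdaaabdaacccbcdedde'
  #21 SA[21]=18  'edde'

SA = [5, 6, 10, 7, 11, 2, 15, 3, 8, 0, 14, 13, 12, 16, 4, 9, 19, 20, 17, 21, 1, 18]
[i] adj suffixes → lcp
  [1] 5/6 → 2 ('aa')
  [2] 6/10 → 2 ('aa')
  [3] 10/7 → 1 ('a')
  [4] 7/11 → 1 ('a')
  [5] 11/2 → 0 ('')
  [6] 2/15 → 1 ('b')
  [7] 15/3 → 1 ('b')
  [8] 3/8 → 4 ('bdaa')
  [9] 8/0 → 1 ('b')
  [10] 0/14 → 0 ('')
  [11] 14/13 → 1 ('c')
  [12] 13/12 → 2 ('cc')
  [13] 12/16 → 1 ('c')
  [14] 16/4 → 0 ('')
  [15] 4/9 → 3 ('daa')
  [16] 9/19 → 1 ('d')
  [17] 19/20 → 1 ('d')
  [18] 20/17 → 2 ('de')
  [19] 17/21 → 0 ('')
  [20] 21/1 → 1 ('e')
  [21] 1/18 → 1 ('e')

n(n+1)/2 = 22·23/2 = 253
Σ LCP = 0 + 2 + 2 + 1 + 1 + 0 + 1 + 1 + 4 + 1 + 0 + 1 + 2 + 1 + 0 + 3 + 1 + 1 + 2 + 0 + 1 + 1 = 26
distinct = 253 − 26 = 227

227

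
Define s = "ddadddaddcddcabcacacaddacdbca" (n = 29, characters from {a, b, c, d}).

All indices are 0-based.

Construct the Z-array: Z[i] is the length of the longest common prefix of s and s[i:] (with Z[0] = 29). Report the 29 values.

[29, 1, 0, 2, 5, 1, 0, 2, 1, 0, 2, 1, 0, 0, 0, 0, 0, 0, 0, 0, 0, 3, 1, 0, 0, 1, 0, 0, 0]

Z[0]=29
i=1: i≥r, start 0; Z[1]=1 extend→box=[1,2)
i=2: i≥r, start 0; Z[2]=0
i=3: i≥r, start 0; Z[3]=2 extend→box=[3,5)
i=4: min(r-i=1, Z[1]=1)=1; Z[4]=5 extend→box=[4,9)
i=5: min(r-i=4, Z[1]=1)=1; Z[5]=1
i=6: min(r-i=3, Z[2]=0)=0; Z[6]=0
i=7: min(r-i=2, Z[3]=2)=2; Z[7]=2
i=8: min(r-i=1, Z[4]=5)=1; Z[8]=1
i=9: i≥r, start 0; Z[9]=0
i=10: i≥r, start 0; Z[10]=2 extend→box=[10,12)
i=11: min(r-i=1, Z[1]=1)=1; Z[11]=1
i=12: i≥r, start 0; Z[12]=0
i=13: i≥r, start 0; Z[13]=0
i=14: i≥r, start 0; Z[14]=0
i=15: i≥r, start 0; Z[15]=0
i=16: i≥r, start 0; Z[16]=0
i=17: i≥r, start 0; Z[17]=0
i=18: i≥r, start 0; Z[18]=0
i=19: i≥r, start 0; Z[19]=0
i=20: i≥r, start 0; Z[20]=0
i=21: i≥r, start 0; Z[21]=3 extend→box=[21,24)
i=22: min(r-i=2, Z[1]=1)=1; Z[22]=1
i=23: min(r-i=1, Z[2]=0)=0; Z[23]=0
i=24: i≥r, start 0; Z[24]=0
i=25: i≥r, start 0; Z[25]=1 extend→box=[25,26)
i=26: i≥r, start 0; Z[26]=0
i=27: i≥r, start 0; Z[27]=0
i=28: i≥r, start 0; Z[28]=0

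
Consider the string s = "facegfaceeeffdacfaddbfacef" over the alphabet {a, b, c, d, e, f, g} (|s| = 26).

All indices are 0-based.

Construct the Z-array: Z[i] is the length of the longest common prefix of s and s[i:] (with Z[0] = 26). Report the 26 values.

Z[0]=26
i=1: i≥r, start 0; Z[1]=0
i=2: i≥r, start 0; Z[2]=0
i=3: i≥r, start 0; Z[3]=0
i=4: i≥r, start 0; Z[4]=0
i=5: i≥r, start 0; Z[5]=4 extend→box=[5,9)
i=6: min(r-i=3, Z[1]=0)=0; Z[6]=0
i=7: min(r-i=2, Z[2]=0)=0; Z[7]=0
i=8: min(r-i=1, Z[3]=0)=0; Z[8]=0
i=9: i≥r, start 0; Z[9]=0
i=10: i≥r, start 0; Z[10]=0
i=11: i≥r, start 0; Z[11]=1 extend→box=[11,12)
i=12: i≥r, start 0; Z[12]=1 extend→box=[12,13)
i=13: i≥r, start 0; Z[13]=0
i=14: i≥r, start 0; Z[14]=0
i=15: i≥r, start 0; Z[15]=0
i=16: i≥r, start 0; Z[16]=2 extend→box=[16,18)
i=17: min(r-i=1, Z[1]=0)=0; Z[17]=0
i=18: i≥r, start 0; Z[18]=0
i=19: i≥r, start 0; Z[19]=0
i=20: i≥r, start 0; Z[20]=0
i=21: i≥r, start 0; Z[21]=4 extend→box=[21,25)
i=22: min(r-i=3, Z[1]=0)=0; Z[22]=0
i=23: min(r-i=2, Z[2]=0)=0; Z[23]=0
i=24: min(r-i=1, Z[3]=0)=0; Z[24]=0
i=25: i≥r, start 0; Z[25]=1 extend→box=[25,26)

[26, 0, 0, 0, 0, 4, 0, 0, 0, 0, 0, 1, 1, 0, 0, 0, 2, 0, 0, 0, 0, 4, 0, 0, 0, 1]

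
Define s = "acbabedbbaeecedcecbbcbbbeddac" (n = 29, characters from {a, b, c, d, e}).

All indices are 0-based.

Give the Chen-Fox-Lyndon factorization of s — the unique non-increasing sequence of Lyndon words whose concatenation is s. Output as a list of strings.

emit factor 1: 'acb' (i=0, period=3)
emit factor 2: 'abedbbaeecedcecbbcbbbeddac' (i=3, period=26)

["acb", "abedbbaeecedcecbbcbbbeddac"]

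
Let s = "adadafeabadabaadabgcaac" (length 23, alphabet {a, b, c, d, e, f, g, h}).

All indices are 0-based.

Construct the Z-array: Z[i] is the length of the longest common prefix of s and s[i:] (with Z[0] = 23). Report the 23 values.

[23, 0, 3, 0, 1, 0, 0, 1, 0, 3, 0, 1, 0, 1, 3, 0, 1, 0, 0, 0, 1, 1, 0]

Z[0]=23
i=1: i≥r, start 0; Z[1]=0
i=2: i≥r, start 0; Z[2]=3 extend→box=[2,5)
i=3: min(r-i=2, Z[1]=0)=0; Z[3]=0
i=4: min(r-i=1, Z[2]=3)=1; Z[4]=1
i=5: i≥r, start 0; Z[5]=0
i=6: i≥r, start 0; Z[6]=0
i=7: i≥r, start 0; Z[7]=1 extend→box=[7,8)
i=8: i≥r, start 0; Z[8]=0
i=9: i≥r, start 0; Z[9]=3 extend→box=[9,12)
i=10: min(r-i=2, Z[1]=0)=0; Z[10]=0
i=11: min(r-i=1, Z[2]=3)=1; Z[11]=1
i=12: i≥r, start 0; Z[12]=0
i=13: i≥r, start 0; Z[13]=1 extend→box=[13,14)
i=14: i≥r, start 0; Z[14]=3 extend→box=[14,17)
i=15: min(r-i=2, Z[1]=0)=0; Z[15]=0
i=16: min(r-i=1, Z[2]=3)=1; Z[16]=1
i=17: i≥r, start 0; Z[17]=0
i=18: i≥r, start 0; Z[18]=0
i=19: i≥r, start 0; Z[19]=0
i=20: i≥r, start 0; Z[20]=1 extend→box=[20,21)
i=21: i≥r, start 0; Z[21]=1 extend→box=[21,22)
i=22: i≥r, start 0; Z[22]=0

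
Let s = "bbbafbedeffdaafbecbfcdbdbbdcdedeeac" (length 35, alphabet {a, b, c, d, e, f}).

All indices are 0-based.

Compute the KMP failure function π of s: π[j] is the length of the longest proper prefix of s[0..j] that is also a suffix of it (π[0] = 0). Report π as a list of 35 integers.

π[0] = 0
j=1 s[j]='b': π[1]=1 (border 'b')
j=2 s[j]='b': π[2]=2 (border 'bb')
j=3 s[j]='a': k: 2→1→0; π[3]=0 (border '')
j=4 s[j]='f': π[4]=0 (border '')
j=5 s[j]='b': π[5]=1 (border 'b')
j=6 s[j]='e': k: 1→0; π[6]=0 (border '')
j=7 s[j]='d': π[7]=0 (border '')
j=8 s[j]='e': π[8]=0 (border '')
j=9 s[j]='f': π[9]=0 (border '')
j=10 s[j]='f': π[10]=0 (border '')
j=11 s[j]='d': π[11]=0 (border '')
j=12 s[j]='a': π[12]=0 (border '')
j=13 s[j]='a': π[13]=0 (border '')
j=14 s[j]='f': π[14]=0 (border '')
j=15 s[j]='b': π[15]=1 (border 'b')
j=16 s[j]='e': k: 1→0; π[16]=0 (border '')
j=17 s[j]='c': π[17]=0 (border '')
j=18 s[j]='b': π[18]=1 (border 'b')
j=19 s[j]='f': k: 1→0; π[19]=0 (border '')
j=20 s[j]='c': π[20]=0 (border '')
j=21 s[j]='d': π[21]=0 (border '')
j=22 s[j]='b': π[22]=1 (border 'b')
j=23 s[j]='d': k: 1→0; π[23]=0 (border '')
j=24 s[j]='b': π[24]=1 (border 'b')
j=25 s[j]='b': π[25]=2 (border 'bb')
j=26 s[j]='d': k: 2→1→0; π[26]=0 (border '')
j=27 s[j]='c': π[27]=0 (border '')
j=28 s[j]='d': π[28]=0 (border '')
j=29 s[j]='e': π[29]=0 (border '')
j=30 s[j]='d': π[30]=0 (border '')
j=31 s[j]='e': π[31]=0 (border '')
j=32 s[j]='e': π[32]=0 (border '')
j=33 s[j]='a': π[33]=0 (border '')
j=34 s[j]='c': π[34]=0 (border '')

[0, 1, 2, 0, 0, 1, 0, 0, 0, 0, 0, 0, 0, 0, 0, 1, 0, 0, 1, 0, 0, 0, 1, 0, 1, 2, 0, 0, 0, 0, 0, 0, 0, 0, 0]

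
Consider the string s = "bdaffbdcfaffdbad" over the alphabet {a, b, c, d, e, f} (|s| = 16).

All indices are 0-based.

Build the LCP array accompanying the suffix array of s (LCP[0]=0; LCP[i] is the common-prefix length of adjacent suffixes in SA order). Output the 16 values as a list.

rank | idx | suffix
   0 |  14 | ad
   1 |   2 | affbdcfaffdbad
   2 |   9 | affdbad
   3 |  13 | bad
   4 |   0 | bdaffbdcfaffdbad
   5 |   5 | bdcfaffdbad
   6 |   7 | cfaffdbad
   7 |  15 | d
   8 |   1 | daffbdcfaffdbad
   9 |  12 | dbad
  10 |   6 | dcfaffdbad
  11 |   8 | faffdbad
  12 |   4 | fbdcfaffdbad
  13 |  11 | fdbad
  14 |   3 | ffbdcfaffdbad
  15 |  10 | ffdbad

SA = [14, 2, 9, 13, 0, 5, 7, 15, 1, 12, 6, 8, 4, 11, 3, 10]
rank  pair      lcp
   1  s[14:],s[2:]  1  'a'
   2  s[2:],s[9:]  3  'aff'
   3  s[9:],s[13:]  0  ''
   4  s[13:],s[0:]  1  'b'
   5  s[0:],s[5:]  2  'bd'
   6  s[5:],s[7:]  0  ''
   7  s[7:],s[15:]  0  ''
   8  s[15:],s[1:]  1  'd'
   9  s[1:],s[12:]  1  'd'
  10  s[12:],s[6:]  1  'd'
  11  s[6:],s[8:]  0  ''
  12  s[8:],s[4:]  1  'f'
  13  s[4:],s[11:]  1  'f'
  14  s[11:],s[3:]  1  'f'
  15  s[3:],s[10:]  2  'ff'

[0, 1, 3, 0, 1, 2, 0, 0, 1, 1, 1, 0, 1, 1, 1, 2]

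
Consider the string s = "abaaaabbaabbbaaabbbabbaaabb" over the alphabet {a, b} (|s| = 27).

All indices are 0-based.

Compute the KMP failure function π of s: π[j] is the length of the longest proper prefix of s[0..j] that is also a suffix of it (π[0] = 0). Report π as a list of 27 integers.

[0, 0, 1, 1, 1, 1, 2, 0, 1, 1, 2, 0, 0, 1, 1, 1, 2, 0, 0, 1, 2, 0, 1, 1, 1, 2, 0]

π[0] = 0
j=1 s[j]='b': π[1]=0 (border '')
j=2 s[j]='a': π[2]=1 (border 'a')
j=3 s[j]='a': k: 1→0; π[3]=1 (border 'a')
j=4 s[j]='a': k: 1→0; π[4]=1 (border 'a')
j=5 s[j]='a': k: 1→0; π[5]=1 (border 'a')
j=6 s[j]='b': π[6]=2 (border 'ab')
j=7 s[j]='b': k: 2→0; π[7]=0 (border '')
j=8 s[j]='a': π[8]=1 (border 'a')
j=9 s[j]='a': k: 1→0; π[9]=1 (border 'a')
j=10 s[j]='b': π[10]=2 (border 'ab')
j=11 s[j]='b': k: 2→0; π[11]=0 (border '')
j=12 s[j]='b': π[12]=0 (border '')
j=13 s[j]='a': π[13]=1 (border 'a')
j=14 s[j]='a': k: 1→0; π[14]=1 (border 'a')
j=15 s[j]='a': k: 1→0; π[15]=1 (border 'a')
j=16 s[j]='b': π[16]=2 (border 'ab')
j=17 s[j]='b': k: 2→0; π[17]=0 (border '')
j=18 s[j]='b': π[18]=0 (border '')
j=19 s[j]='a': π[19]=1 (border 'a')
j=20 s[j]='b': π[20]=2 (border 'ab')
j=21 s[j]='b': k: 2→0; π[21]=0 (border '')
j=22 s[j]='a': π[22]=1 (border 'a')
j=23 s[j]='a': k: 1→0; π[23]=1 (border 'a')
j=24 s[j]='a': k: 1→0; π[24]=1 (border 'a')
j=25 s[j]='b': π[25]=2 (border 'ab')
j=26 s[j]='b': k: 2→0; π[26]=0 (border '')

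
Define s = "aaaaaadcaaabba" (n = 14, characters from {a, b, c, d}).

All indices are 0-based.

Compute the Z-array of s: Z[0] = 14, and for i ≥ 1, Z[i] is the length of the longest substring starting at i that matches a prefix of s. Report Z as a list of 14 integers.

Z[0]=14
i=1: outside box; Z[1]=5 grow→box=[1,6)
i=2: min(r-i=4, Z[1]=5)=4; Z[2]=4
i=3: min(r-i=3, Z[2]=4)=3; Z[3]=3
i=4: min(r-i=2, Z[3]=3)=2; Z[4]=2
i=5: min(r-i=1, Z[4]=2)=1; Z[5]=1
i=6: outside box; Z[6]=0
i=7: outside box; Z[7]=0
i=8: outside box; Z[8]=3 grow→box=[8,11)
i=9: min(r-i=2, Z[1]=5)=2; Z[9]=2
i=10: min(r-i=1, Z[2]=4)=1; Z[10]=1
i=11: outside box; Z[11]=0
i=12: outside box; Z[12]=0
i=13: outside box; Z[13]=1 grow→box=[13,14)

[14, 5, 4, 3, 2, 1, 0, 0, 3, 2, 1, 0, 0, 1]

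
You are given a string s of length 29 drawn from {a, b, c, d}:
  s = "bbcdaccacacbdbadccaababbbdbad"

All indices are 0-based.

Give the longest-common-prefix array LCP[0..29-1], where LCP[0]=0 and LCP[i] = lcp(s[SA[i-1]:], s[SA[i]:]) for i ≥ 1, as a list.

[0, 1, 2, 1, 2, 2, 1, 2, 0, 2, 3, 1, 2, 2, 1, 1, 5, 0, 2, 3, 1, 1, 3, 1, 0, 1, 1, 4, 1]

rank | idx | suffix
   0 |  18 | aababbbdbad
   1 |  19 | ababbbdbad
   2 |  21 | abbbdbad
   3 |   7 | acacbdbadccaababbbdbad
   4 |   9 | acbdbadccaababbbdbad
   5 |   4 | accacacbdbadccaababbbdbad
   6 |  27 | ad
   7 |  14 | adccaababbbdbad
   8 |  20 | babbbdbad
   9 |  26 | bad
  10 |  13 | badccaababbbdbad
  11 |  22 | bbbdbad
  12 |   0 | bbcdaccacacbdbadccaababbbdbad
  13 |  23 | bbdbad
  14 |   1 | bcdaccacacbdbadccaababbbdbad
  15 |  24 | bdbad
  16 |  11 | bdbadccaababbbdbad
  17 |  17 | caababbbdbad
  18 |   6 | cacacbdbadccaababbbdbad
  19 |   8 | cacbdbadccaababbbdbad
  20 |  10 | cbdbadccaababbbdbad
  21 |  16 | ccaababbbdbad
  22 |   5 | ccacacbdbadccaababbbdbad
  23 |   2 | cdaccacacbdbadccaababbbdbad
  24 |  28 | d
  25 |   3 | daccacacbdbadccaababbbdbad
  26 |  25 | dbad
  27 |  12 | dbadccaababbbdbad
  28 |  15 | dccaababbbdbad

SA = [18, 19, 21, 7, 9, 4, 27, 14, 20, 26, 13, 22, 0, 23, 1, 24, 11, 17, 6, 8, 10, 16, 5, 2, 28, 3, 25, 12, 15]
i: (SA[i-1],SA[i]) lcp shared
  1: (18,19) 1 'a'
  2: (19,21) 2 'ab'
  3: (21,7) 1 'a'
  4: (7,9) 2 'ac'
  5: (9,4) 2 'ac'
  6: (4,27) 1 'a'
  7: (27,14) 2 'ad'
  8: (14,20) 0 ''
  9: (20,26) 2 'ba'
  10: (26,13) 3 'bad'
  11: (13,22) 1 'b'
  12: (22,0) 2 'bb'
  13: (0,23) 2 'bb'
  14: (23,1) 1 'b'
  15: (1,24) 1 'b'
  16: (24,11) 5 'bdbad'
  17: (11,17) 0 ''
  18: (17,6) 2 'ca'
  19: (6,8) 3 'cac'
  20: (8,10) 1 'c'
  21: (10,16) 1 'c'
  22: (16,5) 3 'cca'
  23: (5,2) 1 'c'
  24: (2,28) 0 ''
  25: (28,3) 1 'd'
  26: (3,25) 1 'd'
  27: (25,12) 4 'dbad'
  28: (12,15) 1 'd'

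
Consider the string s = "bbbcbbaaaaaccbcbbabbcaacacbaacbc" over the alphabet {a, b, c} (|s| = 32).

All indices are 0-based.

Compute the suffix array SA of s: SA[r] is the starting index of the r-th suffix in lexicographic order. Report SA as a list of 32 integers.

sorted suffixes:
  #0 SA[0]=6  'aaaaaccbcbbabbcaacacbaacbc'
  #1 SA[1]=7  'aaaaccbcbbabbcaacacbaacbc'
  #2 SA[2]=8  'aaaccbcbbabbcaacacbaacbc'
  #3 SA[3]=21  'aacacbaacbc'
  #4 SA[4]=27  'aacbc'
  #5 SA[5]=9  'aaccbcbbabbcaacacbaacbc'
  #6 SA[6]=17  'abbcaacacbaacbc'
  #7 SA[7]=22  'acacbaacbc'
  #8 SA[8]=24  'acbaacbc'
  #9 SA[9]=28  'acbc'
  #10 SA[10]=10  'accbcbbabbcaacacbaacbc'
  #11 SA[11]=5  'baaaaaccbcbbabbcaacacbaacbc'
  #12 SA[12]=26  'baacbc'
  #13 SA[13]=16  'babbcaacacbaacbc'
  #14 SA[14]=4  'bbaaaaaccbcbbabbcaacacbaacbc'
  #15 SA[15]=15  'bbabbcaacacbaacbc'
  #16 SA[16]=0  'bbbcbbaaaaaccbcbbabbcaacacbaacbc'
  #17 SA[17]=18  'bbcaacacbaacbc'
  #18 SA[18]=1  'bbcbbaaaaaccbcbbabbcaacacbaacbc'
  #19 SA[19]=30  'bc'
  #20 SA[20]=19  'bcaacacbaacbc'
  #21 SA[21]=2  'bcbbaaaaaccbcbbabbcaacacbaacbc'
  #22 SA[22]=13  'bcbbabbcaacacbaacbc'
  #23 SA[23]=31  'c'
  #24 SA[24]=20  'caacacbaacbc'
  #25 SA[25]=23  'cacbaacbc'
  #26 SA[26]=25  'cbaacbc'
  #27 SA[27]=3  'cbbaaaaaccbcbbabbcaacacbaacbc'
  #28 SA[28]=14  'cbbabbcaacacbaacbc'
  #29 SA[29]=29  'cbc'
  #30 SA[30]=12  'cbcbbabbcaacacbaacbc'
  #31 SA[31]=11  'ccbcbbabbcaacacbaacbc'

[6, 7, 8, 21, 27, 9, 17, 22, 24, 28, 10, 5, 26, 16, 4, 15, 0, 18, 1, 30, 19, 2, 13, 31, 20, 23, 25, 3, 14, 29, 12, 11]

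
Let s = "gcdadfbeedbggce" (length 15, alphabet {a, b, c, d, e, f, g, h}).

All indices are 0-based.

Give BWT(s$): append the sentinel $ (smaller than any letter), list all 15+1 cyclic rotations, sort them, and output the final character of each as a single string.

edfdggceacebd$gb

rank  rotation          last
    0  $gcdadfbeedbggce  e
    1  adfbeedbggce$gcd  d
    2  beedbggce$gcdadf  f
    3  bggce$gcdadfbeed  d
    4  cdadfbeedbggce$g  g
    5  ce$gcdadfbeedbgg  g
    6  dadfbeedbggce$gc  c
    7  dbggce$gcdadfbee  e
    8  dfbeedbggce$gcda  a
    9  e$gcdadfbeedbggc  c
   10  edbggce$gcdadfbe  e
   11  eedbggce$gcdadfb  b
   12  fbeedbggce$gcdad  d
   13  gcdadfbeedbggce$  $
   14  gce$gcdadfbeedbg  g
   15  ggce$gcdadfbeedb  b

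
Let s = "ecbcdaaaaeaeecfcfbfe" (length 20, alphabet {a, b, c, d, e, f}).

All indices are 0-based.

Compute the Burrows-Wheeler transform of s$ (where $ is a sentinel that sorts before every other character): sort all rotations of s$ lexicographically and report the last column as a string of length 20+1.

rank  rotation               last
    0  $ecbcdaaaaeaeecfcfbfe  e
    1  aaaaeaeecfcfbfe$ecbcd  d
    2  aaaeaeecfcfbfe$ecbcda  a
    3  aaeaeecfcfbfe$ecbcdaa  a
    4  aeaeecfcfbfe$ecbcdaaa  a
    5  aeecfcfbfe$ecbcdaaaae  e
    6  bcdaaaaeaeecfcfbfe$ec  c
    7  bfe$ecbcdaaaaeaeecfcf  f
    8  cbcdaaaaeaeecfcfbfe$e  e
    9  cdaaaaeaeecfcfbfe$ecb  b
   10  cfbfe$ecbcdaaaaeaeecf  f
   11  cfcfbfe$ecbcdaaaaeaee  e
   12  daaaaeaeecfcfbfe$ecbc  c
   13  e$ecbcdaaaaeaeecfcfbf  f
   14  eaeecfcfbfe$ecbcdaaaa  a
   15  ecbcdaaaaeaeecfcfbfe$  $
   16  ecfcfbfe$ecbcdaaaaeae  e
   17  eecfcfbfe$ecbcdaaaaea  a
   18  fbfe$ecbcdaaaaeaeecfc  c
   19  fcfbfe$ecbcdaaaaeaeec  c
   20  fe$ecbcdaaaaeaeecfcfb  b

edaaaecfebfecfa$eaccb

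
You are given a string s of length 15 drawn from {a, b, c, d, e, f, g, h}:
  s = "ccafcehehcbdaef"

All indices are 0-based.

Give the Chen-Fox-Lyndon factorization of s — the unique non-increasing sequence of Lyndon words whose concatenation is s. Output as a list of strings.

["c", "c", "afcehehcbd", "aef"]

emit factor 1: 'c' (i=0, period=1)
emit factor 2: 'c' (i=1, period=1)
emit factor 3: 'afcehehcbd' (i=2, period=10)
emit factor 4: 'aef' (i=12, period=3)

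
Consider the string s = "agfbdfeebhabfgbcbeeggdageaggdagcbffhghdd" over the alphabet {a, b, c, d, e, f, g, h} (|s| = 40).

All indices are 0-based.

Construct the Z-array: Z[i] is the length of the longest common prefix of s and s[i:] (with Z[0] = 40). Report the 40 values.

Z[0]=40
i=1: i≥r, start 0; Z[1]=0
i=2: i≥r, start 0; Z[2]=0
i=3: i≥r, start 0; Z[3]=0
i=4: i≥r, start 0; Z[4]=0
i=5: i≥r, start 0; Z[5]=0
i=6: i≥r, start 0; Z[6]=0
i=7: i≥r, start 0; Z[7]=0
i=8: i≥r, start 0; Z[8]=0
i=9: i≥r, start 0; Z[9]=0
i=10: i≥r, start 0; Z[10]=1 extend→box=[10,11)
i=11: i≥r, start 0; Z[11]=0
i=12: i≥r, start 0; Z[12]=0
i=13: i≥r, start 0; Z[13]=0
i=14: i≥r, start 0; Z[14]=0
i=15: i≥r, start 0; Z[15]=0
i=16: i≥r, start 0; Z[16]=0
i=17: i≥r, start 0; Z[17]=0
i=18: i≥r, start 0; Z[18]=0
i=19: i≥r, start 0; Z[19]=0
i=20: i≥r, start 0; Z[20]=0
i=21: i≥r, start 0; Z[21]=0
i=22: i≥r, start 0; Z[22]=2 extend→box=[22,24)
i=23: min(r-i=1, Z[1]=0)=0; Z[23]=0
i=24: i≥r, start 0; Z[24]=0
i=25: i≥r, start 0; Z[25]=2 extend→box=[25,27)
i=26: min(r-i=1, Z[1]=0)=0; Z[26]=0
i=27: i≥r, start 0; Z[27]=0
i=28: i≥r, start 0; Z[28]=0
i=29: i≥r, start 0; Z[29]=2 extend→box=[29,31)
i=30: min(r-i=1, Z[1]=0)=0; Z[30]=0
i=31: i≥r, start 0; Z[31]=0
i=32: i≥r, start 0; Z[32]=0
i=33: i≥r, start 0; Z[33]=0
i=34: i≥r, start 0; Z[34]=0
i=35: i≥r, start 0; Z[35]=0
i=36: i≥r, start 0; Z[36]=0
i=37: i≥r, start 0; Z[37]=0
i=38: i≥r, start 0; Z[38]=0
i=39: i≥r, start 0; Z[39]=0

[40, 0, 0, 0, 0, 0, 0, 0, 0, 0, 1, 0, 0, 0, 0, 0, 0, 0, 0, 0, 0, 0, 2, 0, 0, 2, 0, 0, 0, 2, 0, 0, 0, 0, 0, 0, 0, 0, 0, 0]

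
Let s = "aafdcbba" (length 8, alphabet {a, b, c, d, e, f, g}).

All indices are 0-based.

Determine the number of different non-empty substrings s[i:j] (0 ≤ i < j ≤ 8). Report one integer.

33

rank→(start, suffix):
  0 → (7, 'a')
  1 → (0, 'aafdcbba')
  2 → (1, 'afdcbba')
  3 → (6, 'ba')
  4 → (5, 'bba')
  5 → (4, 'cbba')
  6 → (3, 'dcbba')
  7 → (2, 'fdcbba')

SA = [7, 0, 1, 6, 5, 4, 3, 2]
i: (SA[i-1],SA[i]) lcp shared
  1: (7,0) 1 'a'
  2: (0,1) 1 'a'
  3: (1,6) 0 ''
  4: (6,5) 1 'b'
  5: (5,4) 0 ''
  6: (4,3) 0 ''
  7: (3,2) 0 ''

n(n+1)/2 = 8·9/2 = 36
Σ LCP = 0 + 1 + 1 + 0 + 1 + 0 + 0 + 0 = 3
distinct = 36 − 3 = 33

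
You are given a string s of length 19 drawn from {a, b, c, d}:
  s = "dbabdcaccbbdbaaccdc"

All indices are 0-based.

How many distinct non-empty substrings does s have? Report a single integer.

rank→(start, suffix):
  0 → (13, 'aaccdc')
  1 → (2, 'abdcaccbbdbaaccdc')
  2 → (6, 'accbbdbaaccdc')
  3 → (14, 'accdc')
  4 → (12, 'baaccdc')
  5 → (1, 'babdcaccbbdbaaccdc')
  6 → (9, 'bbdbaaccdc')
  7 → (10, 'bdbaaccdc')
  8 → (3, 'bdcaccbbdbaaccdc')
  9 → (18, 'c')
  10 → (5, 'caccbbdbaaccdc')
  11 → (8, 'cbbdbaaccdc')
  12 → (7, 'ccbbdbaaccdc')
  13 → (15, 'ccdc')
  14 → (16, 'cdc')
  15 → (11, 'dbaaccdc')
  16 → (0, 'dbabdcaccbbdbaaccdc')
  17 → (17, 'dc')
  18 → (4, 'dcaccbbdbaaccdc')

SA = [13, 2, 6, 14, 12, 1, 9, 10, 3, 18, 5, 8, 7, 15, 16, 11, 0, 17, 4]
i: (SA[i-1],SA[i]) lcp shared
  1: (13,2) 1 'a'
  2: (2,6) 1 'a'
  3: (6,14) 3 'acc'
  4: (14,12) 0 ''
  5: (12,1) 2 'ba'
  6: (1,9) 1 'b'
  7: (9,10) 1 'b'
  8: (10,3) 2 'bd'
  9: (3,18) 0 ''
  10: (18,5) 1 'c'
  11: (5,8) 1 'c'
  12: (8,7) 1 'c'
  13: (7,15) 2 'cc'
  14: (15,16) 1 'c'
  15: (16,11) 0 ''
  16: (11,0) 3 'dba'
  17: (0,17) 1 'd'
  18: (17,4) 2 'dc'

n(n+1)/2 = 19·20/2 = 190
Σ LCP = 0 + 1 + 1 + 3 + 0 + 2 + 1 + 1 + 2 + 0 + 1 + 1 + 1 + 2 + 1 + 0 + 3 + 1 + 2 = 23
distinct = 190 − 23 = 167

167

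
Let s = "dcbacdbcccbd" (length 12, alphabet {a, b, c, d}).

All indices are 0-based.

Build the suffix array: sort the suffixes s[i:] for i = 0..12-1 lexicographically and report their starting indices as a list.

rank | idx | suffix
   0 |   3 | acdbcccbd
   1 |   2 | bacdbcccbd
   2 |   6 | bcccbd
   3 |  10 | bd
   4 |   1 | cbacdbcccbd
   5 |   9 | cbd
   6 |   8 | ccbd
   7 |   7 | cccbd
   8 |   4 | cdbcccbd
   9 |  11 | d
  10 |   5 | dbcccbd
  11 |   0 | dcbacdbcccbd

[3, 2, 6, 10, 1, 9, 8, 7, 4, 11, 5, 0]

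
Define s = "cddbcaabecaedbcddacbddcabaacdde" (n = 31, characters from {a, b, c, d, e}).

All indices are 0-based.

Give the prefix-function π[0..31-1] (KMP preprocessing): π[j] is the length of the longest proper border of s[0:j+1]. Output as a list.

[0, 0, 0, 0, 1, 0, 0, 0, 0, 1, 0, 0, 0, 0, 1, 2, 3, 0, 1, 0, 0, 0, 1, 0, 0, 0, 0, 1, 2, 3, 0]

π[0] = 0
j=1 s[j]='d': π[1]=0 (border '')
j=2 s[j]='d': π[2]=0 (border '')
j=3 s[j]='b': π[3]=0 (border '')
j=4 s[j]='c': π[4]=1 (border 'c')
j=5 s[j]='a': k: 1→0; π[5]=0 (border '')
j=6 s[j]='a': π[6]=0 (border '')
j=7 s[j]='b': π[7]=0 (border '')
j=8 s[j]='e': π[8]=0 (border '')
j=9 s[j]='c': π[9]=1 (border 'c')
j=10 s[j]='a': k: 1→0; π[10]=0 (border '')
j=11 s[j]='e': π[11]=0 (border '')
j=12 s[j]='d': π[12]=0 (border '')
j=13 s[j]='b': π[13]=0 (border '')
j=14 s[j]='c': π[14]=1 (border 'c')
j=15 s[j]='d': π[15]=2 (border 'cd')
j=16 s[j]='d': π[16]=3 (border 'cdd')
j=17 s[j]='a': k: 3→0; π[17]=0 (border '')
j=18 s[j]='c': π[18]=1 (border 'c')
j=19 s[j]='b': k: 1→0; π[19]=0 (border '')
j=20 s[j]='d': π[20]=0 (border '')
j=21 s[j]='d': π[21]=0 (border '')
j=22 s[j]='c': π[22]=1 (border 'c')
j=23 s[j]='a': k: 1→0; π[23]=0 (border '')
j=24 s[j]='b': π[24]=0 (border '')
j=25 s[j]='a': π[25]=0 (border '')
j=26 s[j]='a': π[26]=0 (border '')
j=27 s[j]='c': π[27]=1 (border 'c')
j=28 s[j]='d': π[28]=2 (border 'cd')
j=29 s[j]='d': π[29]=3 (border 'cdd')
j=30 s[j]='e': k: 3→0; π[30]=0 (border '')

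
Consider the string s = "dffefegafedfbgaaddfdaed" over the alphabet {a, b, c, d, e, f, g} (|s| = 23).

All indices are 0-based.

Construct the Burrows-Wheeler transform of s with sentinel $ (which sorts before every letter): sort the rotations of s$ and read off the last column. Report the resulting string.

rank  rotation                  last
    0  $dffefegafedfbgaaddfdaed  d
    1  aaddfdaed$dffefegafedfbg  g
    2  addfdaed$dffefegafedfbga  a
    3  aed$dffefegafedfbgaaddfd  d
    4  afedfbgaaddfdaed$dffefeg  g
    5  bgaaddfdaed$dffefegafedf  f
    6  d$dffefegafedfbgaaddfdae  e
    7  daed$dffefegafedfbgaaddf  f
    8  ddfdaed$dffefegafedfbgaa  a
    9  dfbgaaddfdaed$dffefegafe  e
   10  dfdaed$dffefegafedfbgaad  d
   11  dffefegafedfbgaaddfdaed$  $
   12  ed$dffefegafedfbgaaddfda  a
   13  edfbgaaddfdaed$dffefegaf  f
   14  efegafedfbgaaddfdaed$dff  f
   15  egafedfbgaaddfdaed$dffef  f
   16  fbgaaddfdaed$dffefegafed  d
   17  fdaed$dffefegafedfbgaadd  d
   18  fedfbgaaddfdaed$dffefega  a
   19  fefegafedfbgaaddfdaed$df  f
   20  fegafedfbgaaddfdaed$dffe  e
   21  ffefegafedfbgaaddfdaed$d  d
   22  gaaddfdaed$dffefegafedfb  b
   23  gafedfbgaaddfdaed$dffefe  e

dgadgfefaed$afffddafedbe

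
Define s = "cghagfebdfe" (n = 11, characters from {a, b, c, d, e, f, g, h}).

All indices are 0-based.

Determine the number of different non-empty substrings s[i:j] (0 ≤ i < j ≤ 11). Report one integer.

62

rank→(start, suffix):
  0 → (3, 'agfebdfe')
  1 → (7, 'bdfe')
  2 → (0, 'cghagfebdfe')
  3 → (8, 'dfe')
  4 → (10, 'e')
  5 → (6, 'ebdfe')
  6 → (9, 'fe')
  7 → (5, 'febdfe')
  8 → (4, 'gfebdfe')
  9 → (1, 'ghagfebdfe')
  10 → (2, 'hagfebdfe')

SA = [3, 7, 0, 8, 10, 6, 9, 5, 4, 1, 2]
[i] adj suffixes → lcp
  [1] 3/7 → 0 ('')
  [2] 7/0 → 0 ('')
  [3] 0/8 → 0 ('')
  [4] 8/10 → 0 ('')
  [5] 10/6 → 1 ('e')
  [6] 6/9 → 0 ('')
  [7] 9/5 → 2 ('fe')
  [8] 5/4 → 0 ('')
  [9] 4/1 → 1 ('g')
  [10] 1/2 → 0 ('')

n(n+1)/2 = 11·12/2 = 66
Σ LCP = 0 + 0 + 0 + 0 + 0 + 1 + 0 + 2 + 0 + 1 + 0 = 4
distinct = 66 − 4 = 62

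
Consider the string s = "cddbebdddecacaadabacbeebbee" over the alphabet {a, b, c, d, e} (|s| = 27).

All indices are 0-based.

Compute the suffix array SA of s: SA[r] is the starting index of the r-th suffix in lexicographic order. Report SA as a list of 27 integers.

[13, 16, 11, 18, 14, 17, 23, 5, 3, 24, 20, 12, 10, 19, 0, 15, 2, 1, 6, 7, 8, 26, 22, 4, 9, 25, 21]

rank | idx | suffix
   0 |  13 | aadabacbeebbee
   1 |  16 | abacbeebbee
   2 |  11 | acaadabacbeebbee
   3 |  18 | acbeebbee
   4 |  14 | adabacbeebbee
   5 |  17 | bacbeebbee
   6 |  23 | bbee
   7 |   5 | bdddecacaadabacbeebbee
   8 |   3 | bebdddecacaadabacbeebbee
   9 |  24 | bee
  10 |  20 | beebbee
  11 |  12 | caadabacbeebbee
  12 |  10 | cacaadabacbeebbee
  13 |  19 | cbeebbee
  14 |   0 | cddbebdddecacaadabacbeebbee
  15 |  15 | dabacbeebbee
  16 |   2 | dbebdddecacaadabacbeebbee
  17 |   1 | ddbebdddecacaadabacbeebbee
  18 |   6 | dddecacaadabacbeebbee
  19 |   7 | ddecacaadabacbeebbee
  20 |   8 | decacaadabacbeebbee
  21 |  26 | e
  22 |  22 | ebbee
  23 |   4 | ebdddecacaadabacbeebbee
  24 |   9 | ecacaadabacbeebbee
  25 |  25 | ee
  26 |  21 | eebbee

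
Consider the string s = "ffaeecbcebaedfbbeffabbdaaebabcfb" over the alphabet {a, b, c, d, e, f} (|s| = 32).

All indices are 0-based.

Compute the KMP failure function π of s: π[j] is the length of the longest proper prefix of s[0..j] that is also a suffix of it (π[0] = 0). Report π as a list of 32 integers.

[0, 1, 0, 0, 0, 0, 0, 0, 0, 0, 0, 0, 0, 1, 0, 0, 0, 1, 2, 3, 0, 0, 0, 0, 0, 0, 0, 0, 0, 0, 1, 0]

π[0] = 0
j=1 s[j]='f': π[1]=1 (border 'f')
j=2 s[j]='a': k: 1→0; π[2]=0 (border '')
j=3 s[j]='e': π[3]=0 (border '')
j=4 s[j]='e': π[4]=0 (border '')
j=5 s[j]='c': π[5]=0 (border '')
j=6 s[j]='b': π[6]=0 (border '')
j=7 s[j]='c': π[7]=0 (border '')
j=8 s[j]='e': π[8]=0 (border '')
j=9 s[j]='b': π[9]=0 (border '')
j=10 s[j]='a': π[10]=0 (border '')
j=11 s[j]='e': π[11]=0 (border '')
j=12 s[j]='d': π[12]=0 (border '')
j=13 s[j]='f': π[13]=1 (border 'f')
j=14 s[j]='b': k: 1→0; π[14]=0 (border '')
j=15 s[j]='b': π[15]=0 (border '')
j=16 s[j]='e': π[16]=0 (border '')
j=17 s[j]='f': π[17]=1 (border 'f')
j=18 s[j]='f': π[18]=2 (border 'ff')
j=19 s[j]='a': π[19]=3 (border 'ffa')
j=20 s[j]='b': k: 3→0; π[20]=0 (border '')
j=21 s[j]='b': π[21]=0 (border '')
j=22 s[j]='d': π[22]=0 (border '')
j=23 s[j]='a': π[23]=0 (border '')
j=24 s[j]='a': π[24]=0 (border '')
j=25 s[j]='e': π[25]=0 (border '')
j=26 s[j]='b': π[26]=0 (border '')
j=27 s[j]='a': π[27]=0 (border '')
j=28 s[j]='b': π[28]=0 (border '')
j=29 s[j]='c': π[29]=0 (border '')
j=30 s[j]='f': π[30]=1 (border 'f')
j=31 s[j]='b': k: 1→0; π[31]=0 (border '')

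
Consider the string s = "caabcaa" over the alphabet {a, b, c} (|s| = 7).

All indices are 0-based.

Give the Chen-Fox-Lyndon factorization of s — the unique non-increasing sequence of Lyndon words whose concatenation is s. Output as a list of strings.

emit factor 1: 'c' (i=0, period=1)
emit factor 2: 'aabc' (i=1, period=4)
emit factor 3: 'a' (i=5, period=1)
emit factor 4: 'a' (i=6, period=1)

["c", "aabc", "a", "a"]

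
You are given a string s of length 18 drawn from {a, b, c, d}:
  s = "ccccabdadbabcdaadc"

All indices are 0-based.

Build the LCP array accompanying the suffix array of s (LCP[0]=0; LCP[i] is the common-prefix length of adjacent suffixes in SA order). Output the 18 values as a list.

[0, 1, 2, 1, 2, 0, 1, 1, 0, 1, 1, 2, 3, 1, 0, 2, 1, 1]

rank | idx | suffix
   0 |  14 | aadc
   1 |  10 | abcdaadc
   2 |   4 | abdadbabcdaadc
   3 |   7 | adbabcdaadc
   4 |  15 | adc
   5 |   9 | babcdaadc
   6 |  11 | bcdaadc
   7 |   5 | bdadbabcdaadc
   8 |  17 | c
   9 |   3 | cabdadbabcdaadc
  10 |   2 | ccabdadbabcdaadc
  11 |   1 | cccabdadbabcdaadc
  12 |   0 | ccccabdadbabcdaadc
  13 |  12 | cdaadc
  14 |  13 | daadc
  15 |   6 | dadbabcdaadc
  16 |   8 | dbabcdaadc
  17 |  16 | dc

SA = [14, 10, 4, 7, 15, 9, 11, 5, 17, 3, 2, 1, 0, 12, 13, 6, 8, 16]
rank  pair      lcp
   1  s[14:],s[10:]  1  'a'
   2  s[10:],s[4:]  2  'ab'
   3  s[4:],s[7:]  1  'a'
   4  s[7:],s[15:]  2  'ad'
   5  s[15:],s[9:]  0  ''
   6  s[9:],s[11:]  1  'b'
   7  s[11:],s[5:]  1  'b'
   8  s[5:],s[17:]  0  ''
   9  s[17:],s[3:]  1  'c'
  10  s[3:],s[2:]  1  'c'
  11  s[2:],s[1:]  2  'cc'
  12  s[1:],s[0:]  3  'ccc'
  13  s[0:],s[12:]  1  'c'
  14  s[12:],s[13:]  0  ''
  15  s[13:],s[6:]  2  'da'
  16  s[6:],s[8:]  1  'd'
  17  s[8:],s[16:]  1  'd'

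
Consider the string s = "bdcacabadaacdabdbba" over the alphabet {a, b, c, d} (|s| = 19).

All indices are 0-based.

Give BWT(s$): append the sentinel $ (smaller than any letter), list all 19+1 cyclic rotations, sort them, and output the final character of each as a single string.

abdcdcabbada$adaacbb

rank  rotation              last
    0  $bdcacabadaacdabdbba  a
    1  a$bdcacabadaacdabdbb  b
    2  aacdabdbba$bdcacabad  d
    3  abadaacdabdbba$bdcac  c
    4  abdbba$bdcacabadaacd  d
    5  acabadaacdabdbba$bdc  c
    6  acdabdbba$bdcacabada  a
    7  adaacdabdbba$bdcacab  b
    8  ba$bdcacabadaacdabdb  b
    9  badaacdabdbba$bdcaca  a
   10  bba$bdcacabadaacdabd  d
   11  bdbba$bdcacabadaacda  a
   12  bdcacabadaacdabdbba$  $
   13  cabadaacdabdbba$bdca  a
   14  cacabadaacdabdbba$bd  d
   15  cdabdbba$bdcacabadaa  a
   16  daacdabdbba$bdcacaba  a
   17  dabdbba$bdcacabadaac  c
   18  dbba$bdcacabadaacdab  b
   19  dcacabadaacdabdbba$b  b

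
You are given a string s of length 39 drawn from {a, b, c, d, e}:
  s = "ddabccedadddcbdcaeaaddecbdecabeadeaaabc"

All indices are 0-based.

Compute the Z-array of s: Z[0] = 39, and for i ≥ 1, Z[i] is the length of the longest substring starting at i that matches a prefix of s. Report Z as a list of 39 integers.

[39, 1, 0, 0, 0, 0, 0, 1, 0, 2, 2, 1, 0, 0, 1, 0, 0, 0, 0, 0, 2, 1, 0, 0, 0, 1, 0, 0, 0, 0, 0, 0, 1, 0, 0, 0, 0, 0, 0]

Z[0]=39
i=1: outside box; Z[1]=1 scan→box=[1,2)
i=2: outside box; Z[2]=0
i=3: outside box; Z[3]=0
i=4: outside box; Z[4]=0
i=5: outside box; Z[5]=0
i=6: outside box; Z[6]=0
i=7: outside box; Z[7]=1 scan→box=[7,8)
i=8: outside box; Z[8]=0
i=9: outside box; Z[9]=2 scan→box=[9,11)
i=10: min(r-i=1, Z[1]=1)=1; Z[10]=2 scan→box=[10,12)
i=11: min(r-i=1, Z[1]=1)=1; Z[11]=1
i=12: outside box; Z[12]=0
i=13: outside box; Z[13]=0
i=14: outside box; Z[14]=1 scan→box=[14,15)
i=15: outside box; Z[15]=0
i=16: outside box; Z[16]=0
i=17: outside box; Z[17]=0
i=18: outside box; Z[18]=0
i=19: outside box; Z[19]=0
i=20: outside box; Z[20]=2 scan→box=[20,22)
i=21: min(r-i=1, Z[1]=1)=1; Z[21]=1
i=22: outside box; Z[22]=0
i=23: outside box; Z[23]=0
i=24: outside box; Z[24]=0
i=25: outside box; Z[25]=1 scan→box=[25,26)
i=26: outside box; Z[26]=0
i=27: outside box; Z[27]=0
i=28: outside box; Z[28]=0
i=29: outside box; Z[29]=0
i=30: outside box; Z[30]=0
i=31: outside box; Z[31]=0
i=32: outside box; Z[32]=1 scan→box=[32,33)
i=33: outside box; Z[33]=0
i=34: outside box; Z[34]=0
i=35: outside box; Z[35]=0
i=36: outside box; Z[36]=0
i=37: outside box; Z[37]=0
i=38: outside box; Z[38]=0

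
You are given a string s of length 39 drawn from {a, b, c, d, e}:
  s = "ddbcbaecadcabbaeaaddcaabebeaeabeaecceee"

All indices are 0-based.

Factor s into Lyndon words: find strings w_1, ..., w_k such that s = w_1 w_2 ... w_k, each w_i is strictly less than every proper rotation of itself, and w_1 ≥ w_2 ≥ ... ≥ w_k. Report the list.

emit factor 1: 'd' (i=0, period=1)
emit factor 2: 'd' (i=1, period=1)
emit factor 3: 'bc' (i=2, period=2)
emit factor 4: 'b' (i=4, period=1)
emit factor 5: 'aec' (i=5, period=3)
emit factor 6: 'adc' (i=8, period=3)
emit factor 7: 'abbae' (i=11, period=5)
emit factor 8: 'aaddc' (i=16, period=5)
emit factor 9: 'aabebeaeabeaecceee' (i=21, period=18)

["d", "d", "bc", "b", "aec", "adc", "abbae", "aaddc", "aabebeaeabeaecceee"]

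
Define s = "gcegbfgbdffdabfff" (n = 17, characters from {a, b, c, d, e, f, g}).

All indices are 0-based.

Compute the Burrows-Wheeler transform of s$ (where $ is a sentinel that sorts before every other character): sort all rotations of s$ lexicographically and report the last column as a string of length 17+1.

rank  rotation            last
    0  $gcegbfgbdffdabfff  f
    1  abfff$gcegbfgbdffd  d
    2  bdffdabfff$gcegbfg  g
    3  bfff$gcegbfgbdffda  a
    4  bfgbdffdabfff$gceg  g
    5  cegbfgbdffdabfff$g  g
    6  dabfff$gcegbfgbdff  f
    7  dffdabfff$gcegbfgb  b
    8  egbfgbdffdabfff$gc  c
    9  f$gcegbfgbdffdabff  f
   10  fdabfff$gcegbfgbdf  f
   11  ff$gcegbfgbdffdabf  f
   12  ffdabfff$gcegbfgbd  d
   13  fff$gcegbfgbdffdab  b
   14  fgbdffdabfff$gcegb  b
   15  gbdffdabfff$gcegbf  f
   16  gbfgbdffdabfff$gce  e
   17  gcegbfgbdffdabfff$  $

fdgaggfbcfffdbbfe$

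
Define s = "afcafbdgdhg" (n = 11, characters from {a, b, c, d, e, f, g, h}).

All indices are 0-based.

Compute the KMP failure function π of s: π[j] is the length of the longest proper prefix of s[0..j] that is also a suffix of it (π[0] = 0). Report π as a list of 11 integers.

π[0] = 0
j=1 s[j]='f': π[1]=0 (border '')
j=2 s[j]='c': π[2]=0 (border '')
j=3 s[j]='a': π[3]=1 (border 'a')
j=4 s[j]='f': π[4]=2 (border 'af')
j=5 s[j]='b': k: 2→0; π[5]=0 (border '')
j=6 s[j]='d': π[6]=0 (border '')
j=7 s[j]='g': π[7]=0 (border '')
j=8 s[j]='d': π[8]=0 (border '')
j=9 s[j]='h': π[9]=0 (border '')
j=10 s[j]='g': π[10]=0 (border '')

[0, 0, 0, 1, 2, 0, 0, 0, 0, 0, 0]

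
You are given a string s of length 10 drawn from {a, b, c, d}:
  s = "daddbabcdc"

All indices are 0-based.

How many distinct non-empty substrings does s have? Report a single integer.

49

rank→(start, suffix):
  0 → (5, 'abcdc')
  1 → (1, 'addbabcdc')
  2 → (4, 'babcdc')
  3 → (6, 'bcdc')
  4 → (9, 'c')
  5 → (7, 'cdc')
  6 → (0, 'daddbabcdc')
  7 → (3, 'dbabcdc')
  8 → (8, 'dc')
  9 → (2, 'ddbabcdc')

SA = [5, 1, 4, 6, 9, 7, 0, 3, 8, 2]
i: (SA[i-1],SA[i]) lcp shared
  1: (5,1) 1 'a'
  2: (1,4) 0 ''
  3: (4,6) 1 'b'
  4: (6,9) 0 ''
  5: (9,7) 1 'c'
  6: (7,0) 0 ''
  7: (0,3) 1 'd'
  8: (3,8) 1 'd'
  9: (8,2) 1 'd'

n(n+1)/2 = 10·11/2 = 55
Σ LCP = 0 + 1 + 0 + 1 + 0 + 1 + 0 + 1 + 1 + 1 = 6
distinct = 55 − 6 = 49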